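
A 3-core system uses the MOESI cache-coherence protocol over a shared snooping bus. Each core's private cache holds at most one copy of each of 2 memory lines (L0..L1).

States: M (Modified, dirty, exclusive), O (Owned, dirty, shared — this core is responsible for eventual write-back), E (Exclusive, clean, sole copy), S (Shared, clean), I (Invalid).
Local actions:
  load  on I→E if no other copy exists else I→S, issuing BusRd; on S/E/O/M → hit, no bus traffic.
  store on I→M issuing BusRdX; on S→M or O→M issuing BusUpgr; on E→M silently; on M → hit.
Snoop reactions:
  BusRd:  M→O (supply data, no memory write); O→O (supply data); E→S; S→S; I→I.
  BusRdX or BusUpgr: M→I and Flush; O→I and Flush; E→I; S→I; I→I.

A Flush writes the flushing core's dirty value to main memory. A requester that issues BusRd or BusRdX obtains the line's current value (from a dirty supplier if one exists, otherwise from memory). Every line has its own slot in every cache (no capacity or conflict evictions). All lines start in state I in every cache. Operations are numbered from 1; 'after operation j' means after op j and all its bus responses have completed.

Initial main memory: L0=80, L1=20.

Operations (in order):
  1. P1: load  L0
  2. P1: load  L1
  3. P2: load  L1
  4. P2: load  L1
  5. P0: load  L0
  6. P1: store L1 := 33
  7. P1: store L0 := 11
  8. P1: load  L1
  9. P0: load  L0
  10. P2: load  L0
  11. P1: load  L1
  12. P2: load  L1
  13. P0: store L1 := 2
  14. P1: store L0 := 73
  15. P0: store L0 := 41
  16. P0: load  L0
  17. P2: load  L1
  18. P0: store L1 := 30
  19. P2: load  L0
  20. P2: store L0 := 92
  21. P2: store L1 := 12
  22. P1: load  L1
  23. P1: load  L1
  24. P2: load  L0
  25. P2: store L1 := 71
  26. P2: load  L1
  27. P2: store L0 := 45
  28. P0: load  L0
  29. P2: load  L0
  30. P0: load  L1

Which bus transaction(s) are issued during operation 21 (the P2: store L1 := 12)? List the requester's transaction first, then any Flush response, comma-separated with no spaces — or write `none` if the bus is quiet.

step 1: P1: load  L0  ⟶  IEI  (L0)  txn=BusRd  M[L0]=80
step 2: P1: load  L1  ⟶  IEI  (L1)  txn=BusRd  M[L1]=20
step 3: P2: load  L1  ⟶  ISS  (L1)  txn=BusRd  M[L1]=20
step 4: P2: load  L1  ⟶  ISS  (L1)  txn=∅  M[L1]=20
step 5: P0: load  L0  ⟶  SSI  (L0)  txn=BusRd  M[L0]=80
step 6: P1: store L1 := 33  ⟶  IMI  (L1)  txn=BusUpgr  M[L1]=20
step 7: P1: store L0 := 11  ⟶  IMI  (L0)  txn=BusUpgr  M[L0]=80
step 8: P1: load  L1  ⟶  IMI  (L1)  txn=∅  M[L1]=20
step 9: P0: load  L0  ⟶  SOI  (L0)  txn=BusRd  M[L0]=80
step 10: P2: load  L0  ⟶  SOS  (L0)  txn=BusRd  M[L0]=80
step 11: P1: load  L1  ⟶  IMI  (L1)  txn=∅  M[L1]=20
step 12: P2: load  L1  ⟶  IOS  (L1)  txn=BusRd  M[L1]=20
step 13: P0: store L1 := 2  ⟶  MII  (L1)  txn=BusRdX+Flush  M[L1]=33
step 14: P1: store L0 := 73  ⟶  IMI  (L0)  txn=BusUpgr  M[L0]=80
step 15: P0: store L0 := 41  ⟶  MII  (L0)  txn=BusRdX+Flush  M[L0]=73
step 16: P0: load  L0  ⟶  MII  (L0)  txn=∅  M[L0]=73
step 17: P2: load  L1  ⟶  OIS  (L1)  txn=BusRd  M[L1]=33
step 18: P0: store L1 := 30  ⟶  MII  (L1)  txn=BusUpgr  M[L1]=33
step 19: P2: load  L0  ⟶  OIS  (L0)  txn=BusRd  M[L0]=73
step 20: P2: store L0 := 92  ⟶  IIM  (L0)  txn=BusUpgr+Flush  M[L0]=41
step 21: P2: store L1 := 12  ⟶  IIM  (L1)  txn=BusRdX+Flush  M[L1]=30
step 22: P1: load  L1  ⟶  ISO  (L1)  txn=BusRd  M[L1]=30
step 23: P1: load  L1  ⟶  ISO  (L1)  txn=∅  M[L1]=30
step 24: P2: load  L0  ⟶  IIM  (L0)  txn=∅  M[L0]=41
step 25: P2: store L1 := 71  ⟶  IIM  (L1)  txn=BusUpgr  M[L1]=30
step 26: P2: load  L1  ⟶  IIM  (L1)  txn=∅  M[L1]=30
step 27: P2: store L0 := 45  ⟶  IIM  (L0)  txn=∅  M[L0]=41
step 28: P0: load  L0  ⟶  SIO  (L0)  txn=BusRd  M[L0]=41
step 29: P2: load  L0  ⟶  SIO  (L0)  txn=∅  M[L0]=41
step 30: P0: load  L1  ⟶  SIO  (L1)  txn=BusRd  M[L1]=30

bus = BusRdX,Flush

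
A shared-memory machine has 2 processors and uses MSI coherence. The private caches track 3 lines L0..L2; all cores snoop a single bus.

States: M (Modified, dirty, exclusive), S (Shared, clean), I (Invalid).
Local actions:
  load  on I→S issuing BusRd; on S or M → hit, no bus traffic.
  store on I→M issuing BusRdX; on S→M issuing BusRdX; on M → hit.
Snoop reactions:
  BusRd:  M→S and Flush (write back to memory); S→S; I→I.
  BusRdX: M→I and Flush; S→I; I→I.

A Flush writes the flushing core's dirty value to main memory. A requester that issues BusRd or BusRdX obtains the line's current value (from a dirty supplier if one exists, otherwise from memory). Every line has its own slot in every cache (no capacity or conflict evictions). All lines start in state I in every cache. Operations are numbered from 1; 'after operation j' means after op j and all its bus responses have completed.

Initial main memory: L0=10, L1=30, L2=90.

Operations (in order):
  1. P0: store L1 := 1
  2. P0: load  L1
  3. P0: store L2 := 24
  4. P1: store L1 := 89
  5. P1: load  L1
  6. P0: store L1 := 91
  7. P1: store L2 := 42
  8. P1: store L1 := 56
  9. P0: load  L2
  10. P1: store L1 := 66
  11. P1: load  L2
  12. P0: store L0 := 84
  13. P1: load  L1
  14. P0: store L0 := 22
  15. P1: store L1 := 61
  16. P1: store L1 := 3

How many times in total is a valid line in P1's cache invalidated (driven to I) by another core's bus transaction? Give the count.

step 1: P0: store L1 := 1  ⟶  MI  (L1)  txn=BusRdX  M[L1]=30
step 2: P0: load  L1  ⟶  MI  (L1)  txn=∅  M[L1]=30
step 3: P0: store L2 := 24  ⟶  MI  (L2)  txn=BusRdX  M[L2]=90
step 4: P1: store L1 := 89  ⟶  IM  (L1)  txn=BusRdX+Flush  M[L1]=1
step 5: P1: load  L1  ⟶  IM  (L1)  txn=∅  M[L1]=1
step 6: P0: store L1 := 91  ⟶  MI  (L1)  txn=BusRdX+Flush  M[L1]=89
step 7: P1: store L2 := 42  ⟶  IM  (L2)  txn=BusRdX+Flush  M[L2]=24
step 8: P1: store L1 := 56  ⟶  IM  (L1)  txn=BusRdX+Flush  M[L1]=91
step 9: P0: load  L2  ⟶  SS  (L2)  txn=BusRd+Flush  M[L2]=42
step 10: P1: store L1 := 66  ⟶  IM  (L1)  txn=∅  M[L1]=91
step 11: P1: load  L2  ⟶  SS  (L2)  txn=∅  M[L2]=42
step 12: P0: store L0 := 84  ⟶  MI  (L0)  txn=BusRdX  M[L0]=10
step 13: P1: load  L1  ⟶  IM  (L1)  txn=∅  M[L1]=91
step 14: P0: store L0 := 22  ⟶  MI  (L0)  txn=∅  M[L0]=10
step 15: P1: store L1 := 61  ⟶  IM  (L1)  txn=∅  M[L1]=91
step 16: P1: store L1 := 3  ⟶  IM  (L1)  txn=∅  M[L1]=91

invalidations = 1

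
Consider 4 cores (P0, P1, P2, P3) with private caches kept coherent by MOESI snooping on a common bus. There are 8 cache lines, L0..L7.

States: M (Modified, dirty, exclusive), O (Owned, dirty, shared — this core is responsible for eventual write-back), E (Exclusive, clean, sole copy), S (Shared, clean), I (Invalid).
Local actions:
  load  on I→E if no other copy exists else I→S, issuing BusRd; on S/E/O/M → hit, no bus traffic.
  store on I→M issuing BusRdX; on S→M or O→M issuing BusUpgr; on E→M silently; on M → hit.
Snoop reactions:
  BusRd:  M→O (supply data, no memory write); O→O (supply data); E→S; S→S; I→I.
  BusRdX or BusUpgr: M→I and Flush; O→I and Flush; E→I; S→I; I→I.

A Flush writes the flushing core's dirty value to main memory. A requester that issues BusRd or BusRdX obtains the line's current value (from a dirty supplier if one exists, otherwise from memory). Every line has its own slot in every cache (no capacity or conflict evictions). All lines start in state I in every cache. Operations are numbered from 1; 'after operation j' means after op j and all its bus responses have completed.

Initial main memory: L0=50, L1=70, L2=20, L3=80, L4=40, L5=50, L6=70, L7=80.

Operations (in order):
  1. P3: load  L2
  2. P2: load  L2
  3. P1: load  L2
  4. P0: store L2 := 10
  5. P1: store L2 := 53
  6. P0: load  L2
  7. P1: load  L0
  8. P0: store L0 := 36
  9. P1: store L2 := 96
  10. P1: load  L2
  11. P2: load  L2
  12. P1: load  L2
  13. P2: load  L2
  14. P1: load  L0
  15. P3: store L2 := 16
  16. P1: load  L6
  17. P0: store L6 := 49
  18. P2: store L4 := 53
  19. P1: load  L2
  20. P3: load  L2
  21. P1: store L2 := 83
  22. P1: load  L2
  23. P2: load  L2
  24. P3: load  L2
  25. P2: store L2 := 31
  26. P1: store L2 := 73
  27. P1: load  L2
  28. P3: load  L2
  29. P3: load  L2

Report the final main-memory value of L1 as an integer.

[1] P3: load  L2 | P0:I, P1:I, P2:I, P3:E(20) | bus: BusRd
[2] P2: load  L2 | P0:I, P1:I, P2:S(20), P3:S(20) | bus: BusRd
[3] P1: load  L2 | P0:I, P1:S(20), P2:S(20), P3:S(20) | bus: BusRd
[4] P0: store L2 := 10 | P0:M(10), P1:I, P2:I, P3:I | bus: BusRdX
[5] P1: store L2 := 53 | P0:I, P1:M(53), P2:I, P3:I | bus: BusRdX,Flush
[6] P0: load  L2 | P0:S(53), P1:O(53), P2:I, P3:I | bus: BusRd
[7] P1: load  L0 | P0:I, P1:E(50), P2:I, P3:I | bus: BusRd
[8] P0: store L0 := 36 | P0:M(36), P1:I, P2:I, P3:I | bus: BusRdX
[9] P1: store L2 := 96 | P0:I, P1:M(96), P2:I, P3:I | bus: BusUpgr
[10] P1: load  L2 | P0:I, P1:M(96), P2:I, P3:I | bus: none
[11] P2: load  L2 | P0:I, P1:O(96), P2:S(96), P3:I | bus: BusRd
[12] P1: load  L2 | P0:I, P1:O(96), P2:S(96), P3:I | bus: none
[13] P2: load  L2 | P0:I, P1:O(96), P2:S(96), P3:I | bus: none
[14] P1: load  L0 | P0:O(36), P1:S(36), P2:I, P3:I | bus: BusRd
[15] P3: store L2 := 16 | P0:I, P1:I, P2:I, P3:M(16) | bus: BusRdX,Flush
[16] P1: load  L6 | P0:I, P1:E(70), P2:I, P3:I | bus: BusRd
[17] P0: store L6 := 49 | P0:M(49), P1:I, P2:I, P3:I | bus: BusRdX
[18] P2: store L4 := 53 | P0:I, P1:I, P2:M(53), P3:I | bus: BusRdX
[19] P1: load  L2 | P0:I, P1:S(16), P2:I, P3:O(16) | bus: BusRd
[20] P3: load  L2 | P0:I, P1:S(16), P2:I, P3:O(16) | bus: none
[21] P1: store L2 := 83 | P0:I, P1:M(83), P2:I, P3:I | bus: BusUpgr,Flush
[22] P1: load  L2 | P0:I, P1:M(83), P2:I, P3:I | bus: none
[23] P2: load  L2 | P0:I, P1:O(83), P2:S(83), P3:I | bus: BusRd
[24] P3: load  L2 | P0:I, P1:O(83), P2:S(83), P3:S(83) | bus: BusRd
[25] P2: store L2 := 31 | P0:I, P1:I, P2:M(31), P3:I | bus: BusUpgr,Flush
[26] P1: store L2 := 73 | P0:I, P1:M(73), P2:I, P3:I | bus: BusRdX,Flush
[27] P1: load  L2 | P0:I, P1:M(73), P2:I, P3:I | bus: none
[28] P3: load  L2 | P0:I, P1:O(73), P2:I, P3:S(73) | bus: BusRd
[29] P3: load  L2 | P0:I, P1:O(73), P2:I, P3:S(73) | bus: none

memory[L1] = 70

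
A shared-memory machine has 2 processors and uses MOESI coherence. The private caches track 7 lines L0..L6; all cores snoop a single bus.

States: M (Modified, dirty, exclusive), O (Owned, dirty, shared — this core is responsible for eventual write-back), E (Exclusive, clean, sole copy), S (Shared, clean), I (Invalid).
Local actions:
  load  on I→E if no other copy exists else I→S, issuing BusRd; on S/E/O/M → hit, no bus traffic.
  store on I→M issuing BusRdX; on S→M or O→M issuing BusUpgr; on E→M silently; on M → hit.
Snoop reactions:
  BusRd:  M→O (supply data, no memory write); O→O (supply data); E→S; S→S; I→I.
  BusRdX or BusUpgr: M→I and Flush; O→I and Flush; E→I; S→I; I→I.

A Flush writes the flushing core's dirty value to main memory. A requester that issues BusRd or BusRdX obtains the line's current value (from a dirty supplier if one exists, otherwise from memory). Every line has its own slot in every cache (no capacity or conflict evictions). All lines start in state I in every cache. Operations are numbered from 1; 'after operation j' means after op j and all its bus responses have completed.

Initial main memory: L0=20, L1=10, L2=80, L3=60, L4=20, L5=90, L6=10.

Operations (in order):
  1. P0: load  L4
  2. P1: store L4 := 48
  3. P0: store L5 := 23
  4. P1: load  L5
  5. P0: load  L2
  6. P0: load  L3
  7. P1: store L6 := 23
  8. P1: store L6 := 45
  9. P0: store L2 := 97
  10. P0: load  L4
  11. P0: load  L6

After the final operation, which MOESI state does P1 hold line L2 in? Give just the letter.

state = I

1. P0: load  L4  bus=[BusRd]  L4: P0=E P1=I  mem[L4]=20
2. P1: store L4 := 48  bus=[BusRdX]  L4: P0=I P1=M  mem[L4]=20
3. P0: store L5 := 23  bus=[BusRdX]  L5: P0=M P1=I  mem[L5]=90
4. P1: load  L5  bus=[BusRd]  L5: P0=O P1=S  mem[L5]=90
5. P0: load  L2  bus=[BusRd]  L2: P0=E P1=I  mem[L2]=80
6. P0: load  L3  bus=[BusRd]  L3: P0=E P1=I  mem[L3]=60
7. P1: store L6 := 23  bus=[BusRdX]  L6: P0=I P1=M  mem[L6]=10
8. P1: store L6 := 45  bus=[-]  L6: P0=I P1=M  mem[L6]=10
9. P0: store L2 := 97  bus=[-]  L2: P0=M P1=I  mem[L2]=80
10. P0: load  L4  bus=[BusRd]  L4: P0=S P1=O  mem[L4]=20
11. P0: load  L6  bus=[BusRd]  L6: P0=S P1=O  mem[L6]=10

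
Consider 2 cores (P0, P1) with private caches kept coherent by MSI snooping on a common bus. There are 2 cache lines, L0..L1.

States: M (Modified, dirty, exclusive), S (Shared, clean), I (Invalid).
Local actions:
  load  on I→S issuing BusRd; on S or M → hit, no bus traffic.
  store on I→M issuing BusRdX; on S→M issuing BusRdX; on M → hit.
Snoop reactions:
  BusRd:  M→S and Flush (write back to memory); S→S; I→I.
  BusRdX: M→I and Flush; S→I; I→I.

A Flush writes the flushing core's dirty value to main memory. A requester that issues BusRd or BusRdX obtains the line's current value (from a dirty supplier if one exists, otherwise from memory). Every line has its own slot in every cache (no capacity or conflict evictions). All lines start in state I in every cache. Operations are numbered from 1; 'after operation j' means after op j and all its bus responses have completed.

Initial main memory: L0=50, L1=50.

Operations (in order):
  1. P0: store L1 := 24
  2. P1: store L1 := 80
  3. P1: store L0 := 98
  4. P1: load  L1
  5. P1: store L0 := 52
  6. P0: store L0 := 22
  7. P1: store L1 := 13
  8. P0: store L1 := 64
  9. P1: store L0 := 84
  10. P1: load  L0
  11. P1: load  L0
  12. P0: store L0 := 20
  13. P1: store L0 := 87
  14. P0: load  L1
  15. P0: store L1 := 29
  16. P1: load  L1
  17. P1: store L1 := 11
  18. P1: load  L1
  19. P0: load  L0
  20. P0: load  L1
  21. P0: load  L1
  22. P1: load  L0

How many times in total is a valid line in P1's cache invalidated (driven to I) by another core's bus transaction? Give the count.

invalidations = 3

  op1 P0: store L1 := 24 → M/I on L1; bus BusRdX; mem=50
  op2 P1: store L1 := 80 → I/M on L1; bus BusRdX Flush; mem=24
  op3 P1: store L0 := 98 → I/M on L0; bus BusRdX; mem=50
  op4 P1: load  L1 → I/M on L1; bus (none); mem=24
  op5 P1: store L0 := 52 → I/M on L0; bus (none); mem=50
  op6 P0: store L0 := 22 → M/I on L0; bus BusRdX Flush; mem=52
  op7 P1: store L1 := 13 → I/M on L1; bus (none); mem=24
  op8 P0: store L1 := 64 → M/I on L1; bus BusRdX Flush; mem=13
  op9 P1: store L0 := 84 → I/M on L0; bus BusRdX Flush; mem=22
  op10 P1: load  L0 → I/M on L0; bus (none); mem=22
  op11 P1: load  L0 → I/M on L0; bus (none); mem=22
  op12 P0: store L0 := 20 → M/I on L0; bus BusRdX Flush; mem=84
  op13 P1: store L0 := 87 → I/M on L0; bus BusRdX Flush; mem=20
  op14 P0: load  L1 → M/I on L1; bus (none); mem=13
  op15 P0: store L1 := 29 → M/I on L1; bus (none); mem=13
  op16 P1: load  L1 → S/S on L1; bus BusRd Flush; mem=29
  op17 P1: store L1 := 11 → I/M on L1; bus BusRdX; mem=29
  op18 P1: load  L1 → I/M on L1; bus (none); mem=29
  op19 P0: load  L0 → S/S on L0; bus BusRd Flush; mem=87
  op20 P0: load  L1 → S/S on L1; bus BusRd Flush; mem=11
  op21 P0: load  L1 → S/S on L1; bus (none); mem=11
  op22 P1: load  L0 → S/S on L0; bus (none); mem=87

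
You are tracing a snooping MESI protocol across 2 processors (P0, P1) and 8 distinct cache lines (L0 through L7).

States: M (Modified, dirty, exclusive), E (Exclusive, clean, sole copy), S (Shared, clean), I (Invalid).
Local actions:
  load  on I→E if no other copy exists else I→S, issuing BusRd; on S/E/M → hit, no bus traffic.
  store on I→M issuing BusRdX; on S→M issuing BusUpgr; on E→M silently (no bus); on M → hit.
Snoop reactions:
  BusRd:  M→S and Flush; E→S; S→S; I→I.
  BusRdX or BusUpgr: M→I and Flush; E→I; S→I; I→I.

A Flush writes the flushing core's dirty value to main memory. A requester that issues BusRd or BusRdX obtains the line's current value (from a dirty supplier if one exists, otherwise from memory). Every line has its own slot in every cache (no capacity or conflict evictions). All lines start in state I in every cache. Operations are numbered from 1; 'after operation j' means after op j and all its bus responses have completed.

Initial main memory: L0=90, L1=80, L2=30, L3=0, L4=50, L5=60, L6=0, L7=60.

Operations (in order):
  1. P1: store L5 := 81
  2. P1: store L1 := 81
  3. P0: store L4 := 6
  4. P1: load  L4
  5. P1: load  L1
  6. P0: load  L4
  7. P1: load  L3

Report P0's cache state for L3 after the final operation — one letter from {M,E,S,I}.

[1] P1: store L5 := 81 | P0:I, P1:M(81) | bus: BusRdX
[2] P1: store L1 := 81 | P0:I, P1:M(81) | bus: BusRdX
[3] P0: store L4 := 6 | P0:M(6), P1:I | bus: BusRdX
[4] P1: load  L4 | P0:S(6), P1:S(6) | bus: BusRd,Flush
[5] P1: load  L1 | P0:I, P1:M(81) | bus: none
[6] P0: load  L4 | P0:S(6), P1:S(6) | bus: none
[7] P1: load  L3 | P0:I, P1:E(0) | bus: BusRd

state = I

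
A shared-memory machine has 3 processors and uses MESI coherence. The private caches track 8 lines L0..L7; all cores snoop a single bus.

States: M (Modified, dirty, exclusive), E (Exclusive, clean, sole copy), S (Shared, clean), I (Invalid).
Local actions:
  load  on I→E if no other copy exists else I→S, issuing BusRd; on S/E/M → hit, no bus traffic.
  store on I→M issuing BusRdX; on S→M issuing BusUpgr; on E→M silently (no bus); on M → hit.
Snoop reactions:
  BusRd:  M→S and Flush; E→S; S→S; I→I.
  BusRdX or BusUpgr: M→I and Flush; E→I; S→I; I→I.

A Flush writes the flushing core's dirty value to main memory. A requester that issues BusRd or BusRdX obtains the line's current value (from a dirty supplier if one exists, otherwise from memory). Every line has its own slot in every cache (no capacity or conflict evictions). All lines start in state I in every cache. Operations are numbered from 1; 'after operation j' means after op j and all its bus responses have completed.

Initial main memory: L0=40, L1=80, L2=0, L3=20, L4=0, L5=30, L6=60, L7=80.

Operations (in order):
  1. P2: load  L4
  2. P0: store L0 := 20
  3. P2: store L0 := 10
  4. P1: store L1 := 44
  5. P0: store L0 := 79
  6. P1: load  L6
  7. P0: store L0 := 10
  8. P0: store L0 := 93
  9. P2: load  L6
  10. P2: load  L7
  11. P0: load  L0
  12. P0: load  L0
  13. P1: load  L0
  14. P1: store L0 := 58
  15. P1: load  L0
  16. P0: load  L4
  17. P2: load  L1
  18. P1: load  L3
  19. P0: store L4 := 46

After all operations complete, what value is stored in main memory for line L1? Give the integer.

memory[L1] = 44

[1] P2: load  L4 | P0:I, P1:I, P2:E(0) | bus: BusRd
[2] P0: store L0 := 20 | P0:M(20), P1:I, P2:I | bus: BusRdX
[3] P2: store L0 := 10 | P0:I, P1:I, P2:M(10) | bus: BusRdX,Flush
[4] P1: store L1 := 44 | P0:I, P1:M(44), P2:I | bus: BusRdX
[5] P0: store L0 := 79 | P0:M(79), P1:I, P2:I | bus: BusRdX,Flush
[6] P1: load  L6 | P0:I, P1:E(60), P2:I | bus: BusRd
[7] P0: store L0 := 10 | P0:M(10), P1:I, P2:I | bus: none
[8] P0: store L0 := 93 | P0:M(93), P1:I, P2:I | bus: none
[9] P2: load  L6 | P0:I, P1:S(60), P2:S(60) | bus: BusRd
[10] P2: load  L7 | P0:I, P1:I, P2:E(80) | bus: BusRd
[11] P0: load  L0 | P0:M(93), P1:I, P2:I | bus: none
[12] P0: load  L0 | P0:M(93), P1:I, P2:I | bus: none
[13] P1: load  L0 | P0:S(93), P1:S(93), P2:I | bus: BusRd,Flush
[14] P1: store L0 := 58 | P0:I, P1:M(58), P2:I | bus: BusUpgr
[15] P1: load  L0 | P0:I, P1:M(58), P2:I | bus: none
[16] P0: load  L4 | P0:S(0), P1:I, P2:S(0) | bus: BusRd
[17] P2: load  L1 | P0:I, P1:S(44), P2:S(44) | bus: BusRd,Flush
[18] P1: load  L3 | P0:I, P1:E(20), P2:I | bus: BusRd
[19] P0: store L4 := 46 | P0:M(46), P1:I, P2:I | bus: BusUpgr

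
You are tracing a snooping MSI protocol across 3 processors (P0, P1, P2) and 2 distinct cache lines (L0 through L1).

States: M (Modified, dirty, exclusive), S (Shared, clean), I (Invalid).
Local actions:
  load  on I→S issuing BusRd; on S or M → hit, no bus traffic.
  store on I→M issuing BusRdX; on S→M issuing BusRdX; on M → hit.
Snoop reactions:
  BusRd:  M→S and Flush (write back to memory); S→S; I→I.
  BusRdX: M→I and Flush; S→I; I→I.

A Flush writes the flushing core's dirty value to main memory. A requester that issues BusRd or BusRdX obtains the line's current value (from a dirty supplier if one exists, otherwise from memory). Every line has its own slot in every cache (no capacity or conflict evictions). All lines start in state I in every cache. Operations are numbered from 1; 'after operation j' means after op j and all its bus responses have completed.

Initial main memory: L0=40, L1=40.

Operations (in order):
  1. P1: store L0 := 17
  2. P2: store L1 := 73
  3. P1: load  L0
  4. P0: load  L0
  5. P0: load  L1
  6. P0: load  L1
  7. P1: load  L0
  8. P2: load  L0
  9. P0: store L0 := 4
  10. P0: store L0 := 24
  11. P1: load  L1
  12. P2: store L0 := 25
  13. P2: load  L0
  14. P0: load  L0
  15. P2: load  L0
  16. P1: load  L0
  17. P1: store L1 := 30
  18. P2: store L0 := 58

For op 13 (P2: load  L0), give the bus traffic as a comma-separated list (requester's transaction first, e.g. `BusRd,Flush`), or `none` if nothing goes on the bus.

  op1 P1: store L0 := 17 → I/M/I on L0; bus BusRdX; mem=40
  op2 P2: store L1 := 73 → I/I/M on L1; bus BusRdX; mem=40
  op3 P1: load  L0 → I/M/I on L0; bus (none); mem=40
  op4 P0: load  L0 → S/S/I on L0; bus BusRd Flush; mem=17
  op5 P0: load  L1 → S/I/S on L1; bus BusRd Flush; mem=73
  op6 P0: load  L1 → S/I/S on L1; bus (none); mem=73
  op7 P1: load  L0 → S/S/I on L0; bus (none); mem=17
  op8 P2: load  L0 → S/S/S on L0; bus BusRd; mem=17
  op9 P0: store L0 := 4 → M/I/I on L0; bus BusRdX; mem=17
  op10 P0: store L0 := 24 → M/I/I on L0; bus (none); mem=17
  op11 P1: load  L1 → S/S/S on L1; bus BusRd; mem=73
  op12 P2: store L0 := 25 → I/I/M on L0; bus BusRdX Flush; mem=24
  op13 P2: load  L0 → I/I/M on L0; bus (none); mem=24
  op14 P0: load  L0 → S/I/S on L0; bus BusRd Flush; mem=25
  op15 P2: load  L0 → S/I/S on L0; bus (none); mem=25
  op16 P1: load  L0 → S/S/S on L0; bus BusRd; mem=25
  op17 P1: store L1 := 30 → I/M/I on L1; bus BusRdX; mem=73
  op18 P2: store L0 := 58 → I/I/M on L0; bus BusRdX; mem=25

bus = none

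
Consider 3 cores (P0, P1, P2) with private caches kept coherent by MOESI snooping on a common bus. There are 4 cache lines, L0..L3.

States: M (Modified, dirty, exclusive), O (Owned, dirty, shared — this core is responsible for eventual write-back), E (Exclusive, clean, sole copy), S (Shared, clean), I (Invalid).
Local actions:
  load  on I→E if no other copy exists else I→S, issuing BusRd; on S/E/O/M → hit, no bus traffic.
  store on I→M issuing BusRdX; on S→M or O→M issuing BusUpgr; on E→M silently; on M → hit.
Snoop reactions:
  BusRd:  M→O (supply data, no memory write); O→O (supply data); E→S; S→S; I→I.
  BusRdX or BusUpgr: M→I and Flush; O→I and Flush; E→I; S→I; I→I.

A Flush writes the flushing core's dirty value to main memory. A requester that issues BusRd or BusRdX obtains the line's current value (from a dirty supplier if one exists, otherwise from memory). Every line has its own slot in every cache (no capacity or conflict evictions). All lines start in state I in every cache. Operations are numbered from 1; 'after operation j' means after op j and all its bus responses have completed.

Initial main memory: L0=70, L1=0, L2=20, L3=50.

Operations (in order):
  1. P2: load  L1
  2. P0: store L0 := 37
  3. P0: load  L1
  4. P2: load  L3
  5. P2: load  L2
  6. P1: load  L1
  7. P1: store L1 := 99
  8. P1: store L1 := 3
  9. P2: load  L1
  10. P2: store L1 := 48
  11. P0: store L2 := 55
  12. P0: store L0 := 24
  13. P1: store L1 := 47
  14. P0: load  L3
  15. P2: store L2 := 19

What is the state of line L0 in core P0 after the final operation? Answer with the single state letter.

state = M

1. P2: load  L1  bus=[BusRd]  L1: P0=I P1=I P2=E  mem[L1]=0
2. P0: store L0 := 37  bus=[BusRdX]  L0: P0=M P1=I P2=I  mem[L0]=70
3. P0: load  L1  bus=[BusRd]  L1: P0=S P1=I P2=S  mem[L1]=0
4. P2: load  L3  bus=[BusRd]  L3: P0=I P1=I P2=E  mem[L3]=50
5. P2: load  L2  bus=[BusRd]  L2: P0=I P1=I P2=E  mem[L2]=20
6. P1: load  L1  bus=[BusRd]  L1: P0=S P1=S P2=S  mem[L1]=0
7. P1: store L1 := 99  bus=[BusUpgr]  L1: P0=I P1=M P2=I  mem[L1]=0
8. P1: store L1 := 3  bus=[-]  L1: P0=I P1=M P2=I  mem[L1]=0
9. P2: load  L1  bus=[BusRd]  L1: P0=I P1=O P2=S  mem[L1]=0
10. P2: store L1 := 48  bus=[BusUpgr,Flush]  L1: P0=I P1=I P2=M  mem[L1]=3
11. P0: store L2 := 55  bus=[BusRdX]  L2: P0=M P1=I P2=I  mem[L2]=20
12. P0: store L0 := 24  bus=[-]  L0: P0=M P1=I P2=I  mem[L0]=70
13. P1: store L1 := 47  bus=[BusRdX,Flush]  L1: P0=I P1=M P2=I  mem[L1]=48
14. P0: load  L3  bus=[BusRd]  L3: P0=S P1=I P2=S  mem[L3]=50
15. P2: store L2 := 19  bus=[BusRdX,Flush]  L2: P0=I P1=I P2=M  mem[L2]=55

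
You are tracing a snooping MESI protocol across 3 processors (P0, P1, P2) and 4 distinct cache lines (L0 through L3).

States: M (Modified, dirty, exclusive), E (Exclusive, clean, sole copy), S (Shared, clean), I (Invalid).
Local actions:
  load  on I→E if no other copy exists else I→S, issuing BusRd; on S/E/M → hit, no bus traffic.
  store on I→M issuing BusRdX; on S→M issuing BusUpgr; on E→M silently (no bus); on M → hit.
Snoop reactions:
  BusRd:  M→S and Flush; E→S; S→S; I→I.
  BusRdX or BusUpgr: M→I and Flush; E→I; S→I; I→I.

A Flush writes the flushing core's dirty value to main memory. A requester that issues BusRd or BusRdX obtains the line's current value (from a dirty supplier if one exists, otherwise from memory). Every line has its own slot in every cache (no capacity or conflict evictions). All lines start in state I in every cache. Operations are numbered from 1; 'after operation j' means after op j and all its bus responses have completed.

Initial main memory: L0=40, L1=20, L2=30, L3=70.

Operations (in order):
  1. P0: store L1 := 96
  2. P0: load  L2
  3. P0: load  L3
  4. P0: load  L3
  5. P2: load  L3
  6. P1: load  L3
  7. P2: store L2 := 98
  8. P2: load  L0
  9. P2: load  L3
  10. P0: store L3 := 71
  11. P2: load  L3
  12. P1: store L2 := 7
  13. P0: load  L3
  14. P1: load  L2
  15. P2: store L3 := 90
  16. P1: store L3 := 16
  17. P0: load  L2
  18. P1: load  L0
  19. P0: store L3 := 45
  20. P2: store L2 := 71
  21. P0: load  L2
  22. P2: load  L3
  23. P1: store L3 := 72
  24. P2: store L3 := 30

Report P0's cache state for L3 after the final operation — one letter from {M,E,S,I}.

  op1 P0: store L1 := 96 → M/I/I on L1; bus BusRdX; mem=20
  op2 P0: load  L2 → E/I/I on L2; bus BusRd; mem=30
  op3 P0: load  L3 → E/I/I on L3; bus BusRd; mem=70
  op4 P0: load  L3 → E/I/I on L3; bus (none); mem=70
  op5 P2: load  L3 → S/I/S on L3; bus BusRd; mem=70
  op6 P1: load  L3 → S/S/S on L3; bus BusRd; mem=70
  op7 P2: store L2 := 98 → I/I/M on L2; bus BusRdX; mem=30
  op8 P2: load  L0 → I/I/E on L0; bus BusRd; mem=40
  op9 P2: load  L3 → S/S/S on L3; bus (none); mem=70
  op10 P0: store L3 := 71 → M/I/I on L3; bus BusUpgr; mem=70
  op11 P2: load  L3 → S/I/S on L3; bus BusRd Flush; mem=71
  op12 P1: store L2 := 7 → I/M/I on L2; bus BusRdX Flush; mem=98
  op13 P0: load  L3 → S/I/S on L3; bus (none); mem=71
  op14 P1: load  L2 → I/M/I on L2; bus (none); mem=98
  op15 P2: store L3 := 90 → I/I/M on L3; bus BusUpgr; mem=71
  op16 P1: store L3 := 16 → I/M/I on L3; bus BusRdX Flush; mem=90
  op17 P0: load  L2 → S/S/I on L2; bus BusRd Flush; mem=7
  op18 P1: load  L0 → I/S/S on L0; bus BusRd; mem=40
  op19 P0: store L3 := 45 → M/I/I on L3; bus BusRdX Flush; mem=16
  op20 P2: store L2 := 71 → I/I/M on L2; bus BusRdX; mem=7
  op21 P0: load  L2 → S/I/S on L2; bus BusRd Flush; mem=71
  op22 P2: load  L3 → S/I/S on L3; bus BusRd Flush; mem=45
  op23 P1: store L3 := 72 → I/M/I on L3; bus BusRdX; mem=45
  op24 P2: store L3 := 30 → I/I/M on L3; bus BusRdX Flush; mem=72

state = I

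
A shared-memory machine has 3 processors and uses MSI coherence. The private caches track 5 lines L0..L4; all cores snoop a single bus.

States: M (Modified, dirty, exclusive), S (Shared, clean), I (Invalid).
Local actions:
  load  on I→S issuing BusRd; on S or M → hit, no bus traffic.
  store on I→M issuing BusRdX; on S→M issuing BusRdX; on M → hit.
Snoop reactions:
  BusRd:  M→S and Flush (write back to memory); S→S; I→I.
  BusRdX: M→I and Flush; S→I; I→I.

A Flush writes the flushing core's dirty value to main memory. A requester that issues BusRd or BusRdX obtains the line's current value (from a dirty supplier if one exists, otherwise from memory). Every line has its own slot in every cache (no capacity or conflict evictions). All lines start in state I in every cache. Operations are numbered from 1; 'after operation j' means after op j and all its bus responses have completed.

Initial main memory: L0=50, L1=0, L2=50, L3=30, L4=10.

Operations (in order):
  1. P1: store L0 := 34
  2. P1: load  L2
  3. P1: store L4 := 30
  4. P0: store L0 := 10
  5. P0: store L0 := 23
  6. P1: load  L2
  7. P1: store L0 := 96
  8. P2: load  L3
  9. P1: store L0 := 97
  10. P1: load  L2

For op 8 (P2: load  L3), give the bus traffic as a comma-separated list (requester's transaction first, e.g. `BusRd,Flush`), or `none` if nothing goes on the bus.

step 1: P1: store L0 := 34  ⟶  IMI  (L0)  txn=BusRdX  M[L0]=50
step 2: P1: load  L2  ⟶  ISI  (L2)  txn=BusRd  M[L2]=50
step 3: P1: store L4 := 30  ⟶  IMI  (L4)  txn=BusRdX  M[L4]=10
step 4: P0: store L0 := 10  ⟶  MII  (L0)  txn=BusRdX+Flush  M[L0]=34
step 5: P0: store L0 := 23  ⟶  MII  (L0)  txn=∅  M[L0]=34
step 6: P1: load  L2  ⟶  ISI  (L2)  txn=∅  M[L2]=50
step 7: P1: store L0 := 96  ⟶  IMI  (L0)  txn=BusRdX+Flush  M[L0]=23
step 8: P2: load  L3  ⟶  IIS  (L3)  txn=BusRd  M[L3]=30
step 9: P1: store L0 := 97  ⟶  IMI  (L0)  txn=∅  M[L0]=23
step 10: P1: load  L2  ⟶  ISI  (L2)  txn=∅  M[L2]=50

bus = BusRd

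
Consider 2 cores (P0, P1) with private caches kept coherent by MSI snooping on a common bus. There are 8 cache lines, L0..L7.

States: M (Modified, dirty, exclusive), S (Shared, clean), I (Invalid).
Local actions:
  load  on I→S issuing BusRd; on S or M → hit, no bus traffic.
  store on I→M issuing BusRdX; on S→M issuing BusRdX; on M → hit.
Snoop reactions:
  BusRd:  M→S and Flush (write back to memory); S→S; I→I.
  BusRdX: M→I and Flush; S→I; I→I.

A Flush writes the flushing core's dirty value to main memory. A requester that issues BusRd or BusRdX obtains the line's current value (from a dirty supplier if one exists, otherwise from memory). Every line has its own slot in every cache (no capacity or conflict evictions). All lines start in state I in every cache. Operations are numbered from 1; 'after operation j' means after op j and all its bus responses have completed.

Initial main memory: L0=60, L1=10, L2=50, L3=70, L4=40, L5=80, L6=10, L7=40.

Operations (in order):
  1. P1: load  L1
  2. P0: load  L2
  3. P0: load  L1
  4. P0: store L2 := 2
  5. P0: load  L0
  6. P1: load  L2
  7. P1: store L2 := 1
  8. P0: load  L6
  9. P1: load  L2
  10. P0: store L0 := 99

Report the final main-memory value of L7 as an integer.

1. P1: load  L1  bus=[BusRd]  L1: P0=I P1=S  mem[L1]=10
2. P0: load  L2  bus=[BusRd]  L2: P0=S P1=I  mem[L2]=50
3. P0: load  L1  bus=[BusRd]  L1: P0=S P1=S  mem[L1]=10
4. P0: store L2 := 2  bus=[BusRdX]  L2: P0=M P1=I  mem[L2]=50
5. P0: load  L0  bus=[BusRd]  L0: P0=S P1=I  mem[L0]=60
6. P1: load  L2  bus=[BusRd,Flush]  L2: P0=S P1=S  mem[L2]=2
7. P1: store L2 := 1  bus=[BusRdX]  L2: P0=I P1=M  mem[L2]=2
8. P0: load  L6  bus=[BusRd]  L6: P0=S P1=I  mem[L6]=10
9. P1: load  L2  bus=[-]  L2: P0=I P1=M  mem[L2]=2
10. P0: store L0 := 99  bus=[BusRdX]  L0: P0=M P1=I  mem[L0]=60

memory[L7] = 40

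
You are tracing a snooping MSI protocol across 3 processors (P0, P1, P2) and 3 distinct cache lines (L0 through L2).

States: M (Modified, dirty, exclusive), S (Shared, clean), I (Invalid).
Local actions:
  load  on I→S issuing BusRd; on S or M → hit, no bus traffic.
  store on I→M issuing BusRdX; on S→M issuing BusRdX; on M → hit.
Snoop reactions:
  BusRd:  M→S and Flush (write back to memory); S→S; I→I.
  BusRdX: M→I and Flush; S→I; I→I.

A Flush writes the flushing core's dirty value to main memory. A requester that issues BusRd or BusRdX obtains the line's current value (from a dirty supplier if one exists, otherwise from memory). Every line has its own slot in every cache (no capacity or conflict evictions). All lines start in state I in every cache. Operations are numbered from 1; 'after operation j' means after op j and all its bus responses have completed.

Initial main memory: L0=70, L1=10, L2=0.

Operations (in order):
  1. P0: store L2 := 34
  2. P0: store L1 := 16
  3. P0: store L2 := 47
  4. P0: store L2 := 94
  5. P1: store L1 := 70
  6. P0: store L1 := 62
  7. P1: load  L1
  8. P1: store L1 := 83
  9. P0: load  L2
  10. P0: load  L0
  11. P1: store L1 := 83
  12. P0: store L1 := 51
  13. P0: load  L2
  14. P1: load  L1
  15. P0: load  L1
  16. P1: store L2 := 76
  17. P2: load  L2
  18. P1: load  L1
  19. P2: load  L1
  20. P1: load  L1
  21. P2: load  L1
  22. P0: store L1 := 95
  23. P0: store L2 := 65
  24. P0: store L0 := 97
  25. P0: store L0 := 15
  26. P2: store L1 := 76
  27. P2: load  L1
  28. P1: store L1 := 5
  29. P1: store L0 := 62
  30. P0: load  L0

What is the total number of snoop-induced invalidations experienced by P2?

1. P0: store L2 := 34  bus=[BusRdX]  L2: P0=M P1=I P2=I  mem[L2]=0
2. P0: store L1 := 16  bus=[BusRdX]  L1: P0=M P1=I P2=I  mem[L1]=10
3. P0: store L2 := 47  bus=[-]  L2: P0=M P1=I P2=I  mem[L2]=0
4. P0: store L2 := 94  bus=[-]  L2: P0=M P1=I P2=I  mem[L2]=0
5. P1: store L1 := 70  bus=[BusRdX,Flush]  L1: P0=I P1=M P2=I  mem[L1]=16
6. P0: store L1 := 62  bus=[BusRdX,Flush]  L1: P0=M P1=I P2=I  mem[L1]=70
7. P1: load  L1  bus=[BusRd,Flush]  L1: P0=S P1=S P2=I  mem[L1]=62
8. P1: store L1 := 83  bus=[BusRdX]  L1: P0=I P1=M P2=I  mem[L1]=62
9. P0: load  L2  bus=[-]  L2: P0=M P1=I P2=I  mem[L2]=0
10. P0: load  L0  bus=[BusRd]  L0: P0=S P1=I P2=I  mem[L0]=70
11. P1: store L1 := 83  bus=[-]  L1: P0=I P1=M P2=I  mem[L1]=62
12. P0: store L1 := 51  bus=[BusRdX,Flush]  L1: P0=M P1=I P2=I  mem[L1]=83
13. P0: load  L2  bus=[-]  L2: P0=M P1=I P2=I  mem[L2]=0
14. P1: load  L1  bus=[BusRd,Flush]  L1: P0=S P1=S P2=I  mem[L1]=51
15. P0: load  L1  bus=[-]  L1: P0=S P1=S P2=I  mem[L1]=51
16. P1: store L2 := 76  bus=[BusRdX,Flush]  L2: P0=I P1=M P2=I  mem[L2]=94
17. P2: load  L2  bus=[BusRd,Flush]  L2: P0=I P1=S P2=S  mem[L2]=76
18. P1: load  L1  bus=[-]  L1: P0=S P1=S P2=I  mem[L1]=51
19. P2: load  L1  bus=[BusRd]  L1: P0=S P1=S P2=S  mem[L1]=51
20. P1: load  L1  bus=[-]  L1: P0=S P1=S P2=S  mem[L1]=51
21. P2: load  L1  bus=[-]  L1: P0=S P1=S P2=S  mem[L1]=51
22. P0: store L1 := 95  bus=[BusRdX]  L1: P0=M P1=I P2=I  mem[L1]=51
23. P0: store L2 := 65  bus=[BusRdX]  L2: P0=M P1=I P2=I  mem[L2]=76
24. P0: store L0 := 97  bus=[BusRdX]  L0: P0=M P1=I P2=I  mem[L0]=70
25. P0: store L0 := 15  bus=[-]  L0: P0=M P1=I P2=I  mem[L0]=70
26. P2: store L1 := 76  bus=[BusRdX,Flush]  L1: P0=I P1=I P2=M  mem[L1]=95
27. P2: load  L1  bus=[-]  L1: P0=I P1=I P2=M  mem[L1]=95
28. P1: store L1 := 5  bus=[BusRdX,Flush]  L1: P0=I P1=M P2=I  mem[L1]=76
29. P1: store L0 := 62  bus=[BusRdX,Flush]  L0: P0=I P1=M P2=I  mem[L0]=15
30. P0: load  L0  bus=[BusRd,Flush]  L0: P0=S P1=S P2=I  mem[L0]=62

invalidations = 3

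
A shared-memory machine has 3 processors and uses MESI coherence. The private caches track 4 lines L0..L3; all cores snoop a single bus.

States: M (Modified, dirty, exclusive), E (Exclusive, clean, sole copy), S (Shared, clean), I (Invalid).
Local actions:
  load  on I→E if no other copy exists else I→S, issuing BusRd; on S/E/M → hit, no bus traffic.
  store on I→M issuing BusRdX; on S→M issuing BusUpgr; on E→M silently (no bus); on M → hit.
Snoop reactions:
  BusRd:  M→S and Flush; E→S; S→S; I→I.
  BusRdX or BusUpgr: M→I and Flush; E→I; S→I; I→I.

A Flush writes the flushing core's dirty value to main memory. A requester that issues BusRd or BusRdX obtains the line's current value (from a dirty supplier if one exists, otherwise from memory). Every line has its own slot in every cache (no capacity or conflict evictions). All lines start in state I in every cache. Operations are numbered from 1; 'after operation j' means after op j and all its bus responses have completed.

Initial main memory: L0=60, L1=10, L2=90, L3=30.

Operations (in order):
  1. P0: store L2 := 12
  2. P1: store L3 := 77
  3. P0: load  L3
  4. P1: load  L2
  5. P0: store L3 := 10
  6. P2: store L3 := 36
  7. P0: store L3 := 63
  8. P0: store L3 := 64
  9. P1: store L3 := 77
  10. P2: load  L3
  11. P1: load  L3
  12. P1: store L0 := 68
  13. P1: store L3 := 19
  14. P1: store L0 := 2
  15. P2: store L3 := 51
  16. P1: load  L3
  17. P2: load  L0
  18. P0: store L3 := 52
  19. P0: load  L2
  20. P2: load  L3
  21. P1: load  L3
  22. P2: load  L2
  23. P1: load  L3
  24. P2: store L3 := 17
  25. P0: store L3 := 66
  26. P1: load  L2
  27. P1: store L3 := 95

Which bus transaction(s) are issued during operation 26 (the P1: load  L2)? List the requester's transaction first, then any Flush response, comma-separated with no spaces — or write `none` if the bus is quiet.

bus = none

step 1: P0: store L2 := 12  ⟶  MII  (L2)  txn=BusRdX  M[L2]=90
step 2: P1: store L3 := 77  ⟶  IMI  (L3)  txn=BusRdX  M[L3]=30
step 3: P0: load  L3  ⟶  SSI  (L3)  txn=BusRd+Flush  M[L3]=77
step 4: P1: load  L2  ⟶  SSI  (L2)  txn=BusRd+Flush  M[L2]=12
step 5: P0: store L3 := 10  ⟶  MII  (L3)  txn=BusUpgr  M[L3]=77
step 6: P2: store L3 := 36  ⟶  IIM  (L3)  txn=BusRdX+Flush  M[L3]=10
step 7: P0: store L3 := 63  ⟶  MII  (L3)  txn=BusRdX+Flush  M[L3]=36
step 8: P0: store L3 := 64  ⟶  MII  (L3)  txn=∅  M[L3]=36
step 9: P1: store L3 := 77  ⟶  IMI  (L3)  txn=BusRdX+Flush  M[L3]=64
step 10: P2: load  L3  ⟶  ISS  (L3)  txn=BusRd+Flush  M[L3]=77
step 11: P1: load  L3  ⟶  ISS  (L3)  txn=∅  M[L3]=77
step 12: P1: store L0 := 68  ⟶  IMI  (L0)  txn=BusRdX  M[L0]=60
step 13: P1: store L3 := 19  ⟶  IMI  (L3)  txn=BusUpgr  M[L3]=77
step 14: P1: store L0 := 2  ⟶  IMI  (L0)  txn=∅  M[L0]=60
step 15: P2: store L3 := 51  ⟶  IIM  (L3)  txn=BusRdX+Flush  M[L3]=19
step 16: P1: load  L3  ⟶  ISS  (L3)  txn=BusRd+Flush  M[L3]=51
step 17: P2: load  L0  ⟶  ISS  (L0)  txn=BusRd+Flush  M[L0]=2
step 18: P0: store L3 := 52  ⟶  MII  (L3)  txn=BusRdX  M[L3]=51
step 19: P0: load  L2  ⟶  SSI  (L2)  txn=∅  M[L2]=12
step 20: P2: load  L3  ⟶  SIS  (L3)  txn=BusRd+Flush  M[L3]=52
step 21: P1: load  L3  ⟶  SSS  (L3)  txn=BusRd  M[L3]=52
step 22: P2: load  L2  ⟶  SSS  (L2)  txn=BusRd  M[L2]=12
step 23: P1: load  L3  ⟶  SSS  (L3)  txn=∅  M[L3]=52
step 24: P2: store L3 := 17  ⟶  IIM  (L3)  txn=BusUpgr  M[L3]=52
step 25: P0: store L3 := 66  ⟶  MII  (L3)  txn=BusRdX+Flush  M[L3]=17
step 26: P1: load  L2  ⟶  SSS  (L2)  txn=∅  M[L2]=12
step 27: P1: store L3 := 95  ⟶  IMI  (L3)  txn=BusRdX+Flush  M[L3]=66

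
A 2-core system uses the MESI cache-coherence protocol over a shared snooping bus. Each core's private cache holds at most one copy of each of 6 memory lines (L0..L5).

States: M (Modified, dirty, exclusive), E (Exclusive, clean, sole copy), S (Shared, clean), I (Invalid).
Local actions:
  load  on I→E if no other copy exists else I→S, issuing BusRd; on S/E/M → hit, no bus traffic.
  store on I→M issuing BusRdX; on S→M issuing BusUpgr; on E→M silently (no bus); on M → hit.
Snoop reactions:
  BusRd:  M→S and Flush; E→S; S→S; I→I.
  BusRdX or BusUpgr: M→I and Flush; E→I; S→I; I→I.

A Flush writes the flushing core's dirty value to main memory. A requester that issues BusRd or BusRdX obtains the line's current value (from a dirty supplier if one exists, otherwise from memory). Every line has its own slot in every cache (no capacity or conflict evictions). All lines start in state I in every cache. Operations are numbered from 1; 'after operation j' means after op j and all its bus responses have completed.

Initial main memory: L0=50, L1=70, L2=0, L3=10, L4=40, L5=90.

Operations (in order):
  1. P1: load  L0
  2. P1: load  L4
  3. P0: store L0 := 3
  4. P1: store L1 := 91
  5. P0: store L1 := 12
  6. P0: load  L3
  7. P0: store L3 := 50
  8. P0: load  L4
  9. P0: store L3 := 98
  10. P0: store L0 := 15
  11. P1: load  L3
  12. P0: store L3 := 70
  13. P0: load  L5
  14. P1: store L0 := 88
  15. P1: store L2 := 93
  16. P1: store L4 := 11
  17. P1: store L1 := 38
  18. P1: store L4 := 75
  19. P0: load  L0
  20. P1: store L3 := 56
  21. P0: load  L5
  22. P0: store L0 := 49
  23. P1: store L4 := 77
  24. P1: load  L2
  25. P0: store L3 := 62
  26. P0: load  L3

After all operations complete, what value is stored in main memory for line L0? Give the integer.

1. P1: load  L0  bus=[BusRd]  L0: P0=I P1=E  mem[L0]=50
2. P1: load  L4  bus=[BusRd]  L4: P0=I P1=E  mem[L4]=40
3. P0: store L0 := 3  bus=[BusRdX]  L0: P0=M P1=I  mem[L0]=50
4. P1: store L1 := 91  bus=[BusRdX]  L1: P0=I P1=M  mem[L1]=70
5. P0: store L1 := 12  bus=[BusRdX,Flush]  L1: P0=M P1=I  mem[L1]=91
6. P0: load  L3  bus=[BusRd]  L3: P0=E P1=I  mem[L3]=10
7. P0: store L3 := 50  bus=[-]  L3: P0=M P1=I  mem[L3]=10
8. P0: load  L4  bus=[BusRd]  L4: P0=S P1=S  mem[L4]=40
9. P0: store L3 := 98  bus=[-]  L3: P0=M P1=I  mem[L3]=10
10. P0: store L0 := 15  bus=[-]  L0: P0=M P1=I  mem[L0]=50
11. P1: load  L3  bus=[BusRd,Flush]  L3: P0=S P1=S  mem[L3]=98
12. P0: store L3 := 70  bus=[BusUpgr]  L3: P0=M P1=I  mem[L3]=98
13. P0: load  L5  bus=[BusRd]  L5: P0=E P1=I  mem[L5]=90
14. P1: store L0 := 88  bus=[BusRdX,Flush]  L0: P0=I P1=M  mem[L0]=15
15. P1: store L2 := 93  bus=[BusRdX]  L2: P0=I P1=M  mem[L2]=0
16. P1: store L4 := 11  bus=[BusUpgr]  L4: P0=I P1=M  mem[L4]=40
17. P1: store L1 := 38  bus=[BusRdX,Flush]  L1: P0=I P1=M  mem[L1]=12
18. P1: store L4 := 75  bus=[-]  L4: P0=I P1=M  mem[L4]=40
19. P0: load  L0  bus=[BusRd,Flush]  L0: P0=S P1=S  mem[L0]=88
20. P1: store L3 := 56  bus=[BusRdX,Flush]  L3: P0=I P1=M  mem[L3]=70
21. P0: load  L5  bus=[-]  L5: P0=E P1=I  mem[L5]=90
22. P0: store L0 := 49  bus=[BusUpgr]  L0: P0=M P1=I  mem[L0]=88
23. P1: store L4 := 77  bus=[-]  L4: P0=I P1=M  mem[L4]=40
24. P1: load  L2  bus=[-]  L2: P0=I P1=M  mem[L2]=0
25. P0: store L3 := 62  bus=[BusRdX,Flush]  L3: P0=M P1=I  mem[L3]=56
26. P0: load  L3  bus=[-]  L3: P0=M P1=I  mem[L3]=56

memory[L0] = 88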